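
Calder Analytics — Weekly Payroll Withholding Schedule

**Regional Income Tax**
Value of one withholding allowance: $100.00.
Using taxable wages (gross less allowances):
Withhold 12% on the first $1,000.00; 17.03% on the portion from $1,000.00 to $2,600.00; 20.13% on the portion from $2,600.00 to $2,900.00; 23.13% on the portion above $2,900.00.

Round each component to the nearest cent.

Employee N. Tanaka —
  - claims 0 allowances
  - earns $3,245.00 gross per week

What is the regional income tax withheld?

Regional Income Tax: taxable = $3,245.00
  $452.87 + 23.13% × ($3,245.00 − $2,900.00) = $452.87 + 23.13% × $345.00 = $532.67

$532.67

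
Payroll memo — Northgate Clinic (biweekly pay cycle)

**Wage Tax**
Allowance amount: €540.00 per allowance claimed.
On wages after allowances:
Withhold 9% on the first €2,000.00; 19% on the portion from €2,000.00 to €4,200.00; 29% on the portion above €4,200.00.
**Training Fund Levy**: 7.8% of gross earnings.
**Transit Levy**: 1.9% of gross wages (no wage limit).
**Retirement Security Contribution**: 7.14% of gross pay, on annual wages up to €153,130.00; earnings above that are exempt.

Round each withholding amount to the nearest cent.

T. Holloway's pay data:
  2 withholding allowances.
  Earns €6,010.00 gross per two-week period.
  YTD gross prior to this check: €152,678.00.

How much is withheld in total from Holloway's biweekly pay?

€1,424.94

Wage Tax: taxable = €6,010.00 − 2×€540.00 = €4,930.00
  €598.00 + 29% × (€4,930.00 − €4,200.00) = €598.00 + 29% × €730.00 = €809.70
Training Fund Levy: 7.8% × €6,010.00 = €468.78
Transit Levy: 1.9% × €6,010.00 = €114.19
Retirement Security Contribution: cap €153,130.00 − YTD €152,678.00 = €452.00 subject; 7.14% × €452.00 = €32.27
Total: €809.70 + €468.78 + €114.19 + €32.27 = €1,424.94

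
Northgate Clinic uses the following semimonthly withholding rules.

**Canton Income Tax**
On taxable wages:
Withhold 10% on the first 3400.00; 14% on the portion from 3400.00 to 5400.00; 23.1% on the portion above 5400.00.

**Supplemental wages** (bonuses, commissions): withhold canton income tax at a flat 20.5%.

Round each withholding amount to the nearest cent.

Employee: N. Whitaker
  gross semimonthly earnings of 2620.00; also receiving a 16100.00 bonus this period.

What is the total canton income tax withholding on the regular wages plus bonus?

3562.50

Canton Income Tax: taxable = 2620.00
  10% × 2620.00 = 262.00
Supplemental (20.5% flat on bonus): 20.5% × 16100.00 = 3300.50
Total canton income tax: 262.00 + 3300.50 = 3562.50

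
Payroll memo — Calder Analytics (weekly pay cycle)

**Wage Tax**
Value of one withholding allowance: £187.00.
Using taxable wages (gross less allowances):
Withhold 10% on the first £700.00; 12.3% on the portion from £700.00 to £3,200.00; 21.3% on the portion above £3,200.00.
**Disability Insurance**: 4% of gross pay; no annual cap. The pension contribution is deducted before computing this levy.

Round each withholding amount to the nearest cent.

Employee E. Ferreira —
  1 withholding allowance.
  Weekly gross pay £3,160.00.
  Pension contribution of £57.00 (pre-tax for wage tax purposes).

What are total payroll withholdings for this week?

£466.69

Wage Tax: taxable = £3,160.00 − £57.00 − 1×£187.00 = £2,916.00
  £70.00 + 12.3% × (£2,916.00 − £700.00) = £70.00 + 12.3% × £2,216.00 = £342.57
Disability Insurance: 4% × £3,103.00 = £124.12
Total: £342.57 + £124.12 = £466.69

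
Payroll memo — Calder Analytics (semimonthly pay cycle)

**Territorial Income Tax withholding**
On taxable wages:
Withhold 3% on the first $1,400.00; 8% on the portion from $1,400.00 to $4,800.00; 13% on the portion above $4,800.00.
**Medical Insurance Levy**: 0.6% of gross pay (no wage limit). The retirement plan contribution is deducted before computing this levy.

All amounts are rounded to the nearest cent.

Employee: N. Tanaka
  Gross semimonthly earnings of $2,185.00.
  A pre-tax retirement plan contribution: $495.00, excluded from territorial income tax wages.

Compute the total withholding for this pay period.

$75.34

Territorial Income Tax: taxable = $2,185.00 − $495.00 = $1,690.00
  $42.00 + 8% × ($1,690.00 − $1,400.00) = $42.00 + 8% × $290.00 = $65.20
Medical Insurance Levy: 0.6% × $1,690.00 = $10.14
Total: $65.20 + $10.14 = $75.34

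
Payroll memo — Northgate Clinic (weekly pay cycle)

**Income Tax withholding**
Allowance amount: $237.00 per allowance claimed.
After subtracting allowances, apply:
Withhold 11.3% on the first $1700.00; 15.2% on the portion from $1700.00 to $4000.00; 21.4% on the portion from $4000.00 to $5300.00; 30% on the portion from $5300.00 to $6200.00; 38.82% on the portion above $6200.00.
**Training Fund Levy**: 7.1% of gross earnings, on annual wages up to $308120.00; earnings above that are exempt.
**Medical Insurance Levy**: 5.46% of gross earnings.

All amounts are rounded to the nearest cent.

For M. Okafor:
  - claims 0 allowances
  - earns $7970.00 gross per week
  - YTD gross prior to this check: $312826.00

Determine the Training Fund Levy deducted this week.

Training Fund Levy: YTD $312826.00 ≥ cap $308120.00 → $0.00

$0.00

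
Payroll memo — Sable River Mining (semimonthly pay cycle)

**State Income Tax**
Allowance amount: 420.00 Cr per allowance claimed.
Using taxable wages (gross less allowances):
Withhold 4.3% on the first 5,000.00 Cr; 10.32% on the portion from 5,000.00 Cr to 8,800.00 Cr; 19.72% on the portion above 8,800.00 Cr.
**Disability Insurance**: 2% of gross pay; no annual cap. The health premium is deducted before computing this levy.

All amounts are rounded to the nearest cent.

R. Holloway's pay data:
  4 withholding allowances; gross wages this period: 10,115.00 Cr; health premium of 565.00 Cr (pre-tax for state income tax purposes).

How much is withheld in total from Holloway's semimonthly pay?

State Income Tax: taxable = 10,115.00 Cr − 565.00 Cr − 4×420.00 Cr = 7,870.00 Cr
  215.00 Cr + 10.32% × (7,870.00 Cr − 5,000.00 Cr) = 215.00 Cr + 10.32% × 2,870.00 Cr = 511.18 Cr
Disability Insurance: 2% × 9,550.00 Cr = 191.00 Cr
Total: 511.18 Cr + 191.00 Cr = 702.18 Cr

702.18 Cr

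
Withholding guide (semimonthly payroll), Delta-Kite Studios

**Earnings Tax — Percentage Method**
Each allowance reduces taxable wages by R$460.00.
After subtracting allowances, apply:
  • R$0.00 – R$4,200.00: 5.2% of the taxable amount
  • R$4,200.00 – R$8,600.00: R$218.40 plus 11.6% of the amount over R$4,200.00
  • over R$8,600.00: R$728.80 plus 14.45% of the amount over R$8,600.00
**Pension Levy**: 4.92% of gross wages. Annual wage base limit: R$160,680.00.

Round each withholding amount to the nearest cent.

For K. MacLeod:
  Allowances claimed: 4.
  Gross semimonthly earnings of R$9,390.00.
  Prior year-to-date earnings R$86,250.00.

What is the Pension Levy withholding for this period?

R$461.99

Pension Levy: 4.92% × R$9,390.00 = R$461.99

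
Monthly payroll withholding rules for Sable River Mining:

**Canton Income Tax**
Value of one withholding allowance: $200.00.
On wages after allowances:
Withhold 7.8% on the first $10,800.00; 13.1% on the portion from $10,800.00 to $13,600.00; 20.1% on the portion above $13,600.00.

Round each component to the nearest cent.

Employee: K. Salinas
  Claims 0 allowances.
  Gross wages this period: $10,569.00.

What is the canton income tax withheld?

Canton Income Tax: taxable = $10,569.00
  7.8% × $10,569.00 = $824.38

$824.38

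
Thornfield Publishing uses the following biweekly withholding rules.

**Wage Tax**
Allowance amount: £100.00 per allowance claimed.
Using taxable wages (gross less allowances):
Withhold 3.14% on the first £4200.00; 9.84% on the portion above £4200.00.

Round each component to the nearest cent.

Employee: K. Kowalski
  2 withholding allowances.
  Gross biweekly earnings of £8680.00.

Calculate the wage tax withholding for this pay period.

£553.03

Wage Tax: taxable = £8680.00 − 2×£100.00 = £8480.00
  £131.88 + 9.84% × (£8480.00 − £4200.00) = £131.88 + 9.84% × £4280.00 = £553.03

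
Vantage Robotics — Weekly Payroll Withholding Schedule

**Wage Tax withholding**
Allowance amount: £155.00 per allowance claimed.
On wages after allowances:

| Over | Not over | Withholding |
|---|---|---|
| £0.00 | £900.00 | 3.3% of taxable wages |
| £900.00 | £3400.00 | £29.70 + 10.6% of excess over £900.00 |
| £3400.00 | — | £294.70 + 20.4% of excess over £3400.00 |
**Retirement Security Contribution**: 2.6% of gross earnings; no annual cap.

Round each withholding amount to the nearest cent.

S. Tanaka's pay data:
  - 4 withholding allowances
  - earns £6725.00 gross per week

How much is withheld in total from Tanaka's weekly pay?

£1021.37

Wage Tax: taxable = £6725.00 − 4×£155.00 = £6105.00
  £294.70 + 20.4% × (£6105.00 − £3400.00) = £294.70 + 20.4% × £2705.00 = £846.52
Retirement Security Contribution: 2.6% × £6725.00 = £174.85
Total: £846.52 + £174.85 = £1021.37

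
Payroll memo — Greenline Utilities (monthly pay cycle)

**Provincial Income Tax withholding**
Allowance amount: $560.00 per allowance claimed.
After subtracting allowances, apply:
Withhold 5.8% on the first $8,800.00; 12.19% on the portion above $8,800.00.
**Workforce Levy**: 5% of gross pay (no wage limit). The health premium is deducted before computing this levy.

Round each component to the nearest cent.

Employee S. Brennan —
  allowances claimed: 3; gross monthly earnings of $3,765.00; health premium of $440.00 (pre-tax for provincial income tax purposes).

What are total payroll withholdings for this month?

$261.66

Provincial Income Tax: taxable = $3,765.00 − $440.00 − 3×$560.00 = $1,645.00
  5.8% × $1,645.00 = $95.41
Workforce Levy: 5% × $3,325.00 = $166.25
Total: $95.41 + $166.25 = $261.66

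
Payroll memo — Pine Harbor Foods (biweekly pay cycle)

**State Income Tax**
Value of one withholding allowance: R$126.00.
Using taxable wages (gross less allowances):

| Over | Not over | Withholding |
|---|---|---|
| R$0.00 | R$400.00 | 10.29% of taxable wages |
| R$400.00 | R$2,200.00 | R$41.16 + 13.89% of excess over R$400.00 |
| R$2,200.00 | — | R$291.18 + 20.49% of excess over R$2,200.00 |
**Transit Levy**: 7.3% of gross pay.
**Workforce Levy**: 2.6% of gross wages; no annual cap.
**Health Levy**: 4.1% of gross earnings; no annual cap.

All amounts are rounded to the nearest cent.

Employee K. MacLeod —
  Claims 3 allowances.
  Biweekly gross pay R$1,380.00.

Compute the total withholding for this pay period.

State Income Tax: taxable = R$1,380.00 − 3×R$126.00 = R$1,002.00
  R$41.16 + 13.89% × (R$1,002.00 − R$400.00) = R$41.16 + 13.89% × R$602.00 = R$124.78
Transit Levy: 7.3% × R$1,380.00 = R$100.74
Workforce Levy: 2.6% × R$1,380.00 = R$35.88
Health Levy: 4.1% × R$1,380.00 = R$56.58
Total: R$124.78 + R$100.74 + R$35.88 + R$56.58 = R$317.98

R$317.98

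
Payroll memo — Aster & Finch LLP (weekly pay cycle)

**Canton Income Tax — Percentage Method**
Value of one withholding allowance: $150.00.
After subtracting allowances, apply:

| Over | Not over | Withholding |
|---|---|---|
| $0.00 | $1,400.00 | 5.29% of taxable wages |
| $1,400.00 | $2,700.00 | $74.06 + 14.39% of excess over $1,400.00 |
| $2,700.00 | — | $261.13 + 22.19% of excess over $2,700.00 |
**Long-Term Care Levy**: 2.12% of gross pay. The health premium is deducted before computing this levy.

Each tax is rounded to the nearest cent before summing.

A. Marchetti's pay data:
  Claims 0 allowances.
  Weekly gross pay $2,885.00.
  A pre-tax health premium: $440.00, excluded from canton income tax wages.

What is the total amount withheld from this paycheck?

$276.27

Canton Income Tax: taxable = $2,885.00 − $440.00 = $2,445.00
  $74.06 + 14.39% × ($2,445.00 − $1,400.00) = $74.06 + 14.39% × $1,045.00 = $224.44
Long-Term Care Levy: 2.12% × $2,445.00 = $51.83
Total: $224.44 + $51.83 = $276.27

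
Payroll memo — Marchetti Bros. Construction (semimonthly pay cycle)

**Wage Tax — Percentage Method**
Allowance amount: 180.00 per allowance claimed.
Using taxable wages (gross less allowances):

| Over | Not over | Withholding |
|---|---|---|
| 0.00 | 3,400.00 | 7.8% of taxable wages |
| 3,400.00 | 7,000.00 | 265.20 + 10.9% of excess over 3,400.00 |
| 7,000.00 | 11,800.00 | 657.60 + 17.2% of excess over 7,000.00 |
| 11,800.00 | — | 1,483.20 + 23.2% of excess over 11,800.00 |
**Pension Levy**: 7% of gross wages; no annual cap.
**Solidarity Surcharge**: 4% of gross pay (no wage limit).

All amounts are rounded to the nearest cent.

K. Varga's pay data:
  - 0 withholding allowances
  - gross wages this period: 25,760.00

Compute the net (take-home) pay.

18,204.48

Wage Tax: taxable = 25,760.00
  1,483.20 + 23.2% × (25,760.00 − 11,800.00) = 1,483.20 + 23.2% × 13,960.00 = 4,721.92
Pension Levy: 7% × 25,760.00 = 1,803.20
Solidarity Surcharge: 4% × 25,760.00 = 1,030.40
Total withheld: 4,721.92 + 1,803.20 + 1,030.40 = 7,555.52
Net pay: 25,760.00 − 7,555.52 = 18,204.48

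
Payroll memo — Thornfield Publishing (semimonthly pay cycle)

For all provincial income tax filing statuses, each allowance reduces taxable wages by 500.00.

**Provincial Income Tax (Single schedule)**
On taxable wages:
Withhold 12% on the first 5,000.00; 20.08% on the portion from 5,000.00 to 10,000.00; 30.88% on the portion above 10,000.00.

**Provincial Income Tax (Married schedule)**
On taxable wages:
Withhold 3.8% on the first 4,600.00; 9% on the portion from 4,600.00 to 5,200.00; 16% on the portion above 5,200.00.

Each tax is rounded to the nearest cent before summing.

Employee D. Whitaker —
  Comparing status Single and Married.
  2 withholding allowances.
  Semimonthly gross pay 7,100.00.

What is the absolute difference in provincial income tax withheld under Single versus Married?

448.08

Provincial Income Tax (Single): taxable = 7,100.00 − 2×500.00 = 6,100.00
  600.00 + 20.08% × (6,100.00 − 5,000.00) = 600.00 + 20.08% × 1,100.00 = 820.88
Provincial Income Tax (Married): taxable = 7,100.00 − 2×500.00 = 6,100.00
  228.80 + 16% × (6,100.00 − 5,200.00) = 228.80 + 16% × 900.00 = 372.80
Difference: |820.88 − 372.80| = 448.08 (higher under Single)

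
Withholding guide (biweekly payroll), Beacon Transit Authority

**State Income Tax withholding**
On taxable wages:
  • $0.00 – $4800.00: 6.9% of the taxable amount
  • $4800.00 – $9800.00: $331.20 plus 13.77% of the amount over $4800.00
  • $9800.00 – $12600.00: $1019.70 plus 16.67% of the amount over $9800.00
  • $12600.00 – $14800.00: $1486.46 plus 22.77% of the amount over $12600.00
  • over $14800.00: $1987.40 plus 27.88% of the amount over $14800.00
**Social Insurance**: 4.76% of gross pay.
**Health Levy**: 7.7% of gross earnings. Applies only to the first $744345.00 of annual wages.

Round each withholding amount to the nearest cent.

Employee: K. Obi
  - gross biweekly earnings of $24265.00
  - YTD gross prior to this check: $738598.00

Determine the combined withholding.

$6223.77

State Income Tax: taxable = $24265.00
  $1987.40 + 27.88% × ($24265.00 − $14800.00) = $1987.40 + 27.88% × $9465.00 = $4626.24
Social Insurance: 4.76% × $24265.00 = $1155.01
Health Levy: cap $744345.00 − YTD $738598.00 = $5747.00 subject; 7.7% × $5747.00 = $442.52
Total: $4626.24 + $1155.01 + $442.52 = $6223.77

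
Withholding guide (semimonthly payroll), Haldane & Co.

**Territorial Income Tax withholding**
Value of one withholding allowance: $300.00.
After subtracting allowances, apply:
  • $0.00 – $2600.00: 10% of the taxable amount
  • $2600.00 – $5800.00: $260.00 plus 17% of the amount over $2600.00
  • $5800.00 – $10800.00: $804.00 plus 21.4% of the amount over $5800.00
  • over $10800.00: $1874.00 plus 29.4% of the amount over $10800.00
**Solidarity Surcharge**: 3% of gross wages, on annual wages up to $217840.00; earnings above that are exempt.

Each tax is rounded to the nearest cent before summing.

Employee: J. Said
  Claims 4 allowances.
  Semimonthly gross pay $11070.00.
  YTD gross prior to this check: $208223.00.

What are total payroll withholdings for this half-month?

$1963.49

Territorial Income Tax: taxable = $11070.00 − 4×$300.00 = $9870.00
  $804.00 + 21.4% × ($9870.00 − $5800.00) = $804.00 + 21.4% × $4070.00 = $1674.98
Solidarity Surcharge: cap $217840.00 − YTD $208223.00 = $9617.00 subject; 3% × $9617.00 = $288.51
Total: $1674.98 + $288.51 = $1963.49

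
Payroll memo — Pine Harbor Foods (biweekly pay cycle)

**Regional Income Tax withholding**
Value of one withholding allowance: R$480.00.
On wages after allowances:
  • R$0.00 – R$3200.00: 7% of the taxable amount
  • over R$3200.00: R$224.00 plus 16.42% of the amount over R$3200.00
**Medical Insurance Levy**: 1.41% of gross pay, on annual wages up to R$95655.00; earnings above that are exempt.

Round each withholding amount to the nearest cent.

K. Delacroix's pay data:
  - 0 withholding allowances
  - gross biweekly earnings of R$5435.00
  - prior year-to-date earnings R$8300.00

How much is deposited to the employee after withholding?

Regional Income Tax: taxable = R$5435.00
  R$224.00 + 16.42% × (R$5435.00 − R$3200.00) = R$224.00 + 16.42% × R$2235.00 = R$590.99
Medical Insurance Levy: 1.41% × R$5435.00 = R$76.63
Total withheld: R$590.99 + R$76.63 = R$667.62
Net pay: R$5435.00 − R$667.62 = R$4767.38

R$4767.38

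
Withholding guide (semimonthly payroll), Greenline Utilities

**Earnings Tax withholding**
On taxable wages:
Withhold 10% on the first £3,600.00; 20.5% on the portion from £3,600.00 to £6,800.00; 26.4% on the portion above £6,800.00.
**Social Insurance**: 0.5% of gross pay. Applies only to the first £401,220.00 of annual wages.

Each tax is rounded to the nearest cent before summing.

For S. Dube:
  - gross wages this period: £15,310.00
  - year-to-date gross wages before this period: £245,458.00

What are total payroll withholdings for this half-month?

Earnings Tax: taxable = £15,310.00
  £1,016.00 + 26.4% × (£15,310.00 − £6,800.00) = £1,016.00 + 26.4% × £8,510.00 = £3,262.64
Social Insurance: 0.5% × £15,310.00 = £76.55
Total: £3,262.64 + £76.55 = £3,339.19

£3,339.19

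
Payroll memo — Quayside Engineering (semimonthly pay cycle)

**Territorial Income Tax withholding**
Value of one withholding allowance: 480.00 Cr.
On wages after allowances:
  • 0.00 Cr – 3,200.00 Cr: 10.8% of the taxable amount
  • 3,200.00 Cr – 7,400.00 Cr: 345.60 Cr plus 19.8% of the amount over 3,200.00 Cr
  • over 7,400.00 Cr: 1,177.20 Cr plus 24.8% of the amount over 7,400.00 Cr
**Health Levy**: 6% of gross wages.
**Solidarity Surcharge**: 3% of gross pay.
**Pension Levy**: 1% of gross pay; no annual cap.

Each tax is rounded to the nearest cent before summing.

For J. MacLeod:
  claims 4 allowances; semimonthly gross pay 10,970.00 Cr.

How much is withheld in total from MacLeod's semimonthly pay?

Territorial Income Tax: taxable = 10,970.00 Cr − 4×480.00 Cr = 9,050.00 Cr
  1,177.20 Cr + 24.8% × (9,050.00 Cr − 7,400.00 Cr) = 1,177.20 Cr + 24.8% × 1,650.00 Cr = 1,586.40 Cr
Health Levy: 6% × 10,970.00 Cr = 658.20 Cr
Solidarity Surcharge: 3% × 10,970.00 Cr = 329.10 Cr
Pension Levy: 1% × 10,970.00 Cr = 109.70 Cr
Total: 1,586.40 Cr + 658.20 Cr + 329.10 Cr + 109.70 Cr = 2,683.40 Cr

2,683.40 Cr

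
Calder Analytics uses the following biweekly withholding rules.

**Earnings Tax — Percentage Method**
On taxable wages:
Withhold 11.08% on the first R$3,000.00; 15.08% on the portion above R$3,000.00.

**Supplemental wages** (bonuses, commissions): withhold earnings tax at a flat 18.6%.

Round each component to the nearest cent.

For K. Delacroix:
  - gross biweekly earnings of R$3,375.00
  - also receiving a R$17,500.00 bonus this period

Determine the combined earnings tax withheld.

R$3,643.95

Earnings Tax: taxable = R$3,375.00
  R$332.40 + 15.08% × (R$3,375.00 − R$3,000.00) = R$332.40 + 15.08% × R$375.00 = R$388.95
Supplemental (18.6% flat on bonus): 18.6% × R$17,500.00 = R$3,255.00
Total earnings tax: R$388.95 + R$3,255.00 = R$3,643.95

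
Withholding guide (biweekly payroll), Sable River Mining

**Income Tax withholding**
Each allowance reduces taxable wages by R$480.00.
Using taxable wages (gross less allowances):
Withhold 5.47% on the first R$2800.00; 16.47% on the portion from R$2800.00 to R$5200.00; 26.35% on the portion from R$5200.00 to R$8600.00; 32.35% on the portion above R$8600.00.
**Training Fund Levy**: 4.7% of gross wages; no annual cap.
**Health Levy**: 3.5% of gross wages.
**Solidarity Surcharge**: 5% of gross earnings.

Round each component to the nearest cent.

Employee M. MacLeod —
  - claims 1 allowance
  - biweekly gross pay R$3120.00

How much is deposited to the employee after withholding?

Income Tax: taxable = R$3120.00 − 1×R$480.00 = R$2640.00
  5.47% × R$2640.00 = R$144.41
Training Fund Levy: 4.7% × R$3120.00 = R$146.64
Health Levy: 3.5% × R$3120.00 = R$109.20
Solidarity Surcharge: 5% × R$3120.00 = R$156.00
Total withheld: R$144.41 + R$146.64 + R$109.20 + R$156.00 = R$556.25
Net pay: R$3120.00 − R$556.25 = R$2563.75

R$2563.75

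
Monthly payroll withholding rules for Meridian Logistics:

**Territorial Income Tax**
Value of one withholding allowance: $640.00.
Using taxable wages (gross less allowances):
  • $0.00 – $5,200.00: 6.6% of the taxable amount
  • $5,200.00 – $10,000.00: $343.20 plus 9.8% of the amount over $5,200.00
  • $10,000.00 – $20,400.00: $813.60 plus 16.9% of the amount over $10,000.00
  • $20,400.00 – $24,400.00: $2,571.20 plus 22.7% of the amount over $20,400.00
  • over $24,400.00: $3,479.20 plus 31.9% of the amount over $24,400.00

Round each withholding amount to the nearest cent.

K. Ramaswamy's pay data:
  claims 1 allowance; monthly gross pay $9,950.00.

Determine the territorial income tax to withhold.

$745.98

Territorial Income Tax: taxable = $9,950.00 − 1×$640.00 = $9,310.00
  $343.20 + 9.8% × ($9,310.00 − $5,200.00) = $343.20 + 9.8% × $4,110.00 = $745.98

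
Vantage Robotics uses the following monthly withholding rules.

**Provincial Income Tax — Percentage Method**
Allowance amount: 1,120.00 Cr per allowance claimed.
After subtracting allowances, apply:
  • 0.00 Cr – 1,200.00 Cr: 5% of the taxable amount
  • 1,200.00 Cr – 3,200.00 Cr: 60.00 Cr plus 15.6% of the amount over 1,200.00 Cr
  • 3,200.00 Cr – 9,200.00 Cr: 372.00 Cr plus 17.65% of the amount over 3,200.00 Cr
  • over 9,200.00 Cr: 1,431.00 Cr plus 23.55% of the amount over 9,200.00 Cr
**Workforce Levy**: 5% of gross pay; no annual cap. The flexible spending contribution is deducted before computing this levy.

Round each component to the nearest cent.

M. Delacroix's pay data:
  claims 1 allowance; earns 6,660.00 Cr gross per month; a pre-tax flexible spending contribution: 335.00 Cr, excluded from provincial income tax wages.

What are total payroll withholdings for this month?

1,042.13 Cr

Provincial Income Tax: taxable = 6,660.00 Cr − 335.00 Cr − 1×1,120.00 Cr = 5,205.00 Cr
  372.00 Cr + 17.65% × (5,205.00 Cr − 3,200.00 Cr) = 372.00 Cr + 17.65% × 2,005.00 Cr = 725.88 Cr
Workforce Levy: 5% × 6,325.00 Cr = 316.25 Cr
Total: 725.88 Cr + 316.25 Cr = 1,042.13 Cr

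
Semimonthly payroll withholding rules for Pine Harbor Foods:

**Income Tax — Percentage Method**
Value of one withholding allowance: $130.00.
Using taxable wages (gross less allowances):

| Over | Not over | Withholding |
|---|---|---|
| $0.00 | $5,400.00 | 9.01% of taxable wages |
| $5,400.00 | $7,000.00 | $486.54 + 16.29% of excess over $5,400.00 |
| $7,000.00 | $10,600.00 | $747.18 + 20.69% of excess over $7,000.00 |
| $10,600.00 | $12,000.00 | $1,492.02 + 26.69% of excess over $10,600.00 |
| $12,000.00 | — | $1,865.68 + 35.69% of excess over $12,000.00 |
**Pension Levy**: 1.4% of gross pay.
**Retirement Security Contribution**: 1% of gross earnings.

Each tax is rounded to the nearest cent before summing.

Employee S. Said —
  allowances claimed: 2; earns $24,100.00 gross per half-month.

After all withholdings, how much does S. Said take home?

$17,430.22

Income Tax: taxable = $24,100.00 − 2×$130.00 = $23,840.00
  $1,865.68 + 35.69% × ($23,840.00 − $12,000.00) = $1,865.68 + 35.69% × $11,840.00 = $6,091.38
Pension Levy: 1.4% × $24,100.00 = $337.40
Retirement Security Contribution: 1% × $24,100.00 = $241.00
Total withheld: $6,091.38 + $337.40 + $241.00 = $6,669.78
Net pay: $24,100.00 − $6,669.78 = $17,430.22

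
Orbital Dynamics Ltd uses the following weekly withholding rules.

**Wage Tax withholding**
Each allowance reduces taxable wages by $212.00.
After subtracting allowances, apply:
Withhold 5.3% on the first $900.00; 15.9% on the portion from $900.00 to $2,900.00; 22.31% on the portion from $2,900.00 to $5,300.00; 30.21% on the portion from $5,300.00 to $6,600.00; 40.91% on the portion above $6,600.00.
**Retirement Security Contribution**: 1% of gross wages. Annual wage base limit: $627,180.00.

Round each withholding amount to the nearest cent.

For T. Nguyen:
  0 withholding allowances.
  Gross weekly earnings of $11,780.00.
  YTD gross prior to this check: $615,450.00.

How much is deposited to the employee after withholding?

$8,249.69

Wage Tax: taxable = $11,780.00
  $1,293.87 + 40.91% × ($11,780.00 − $6,600.00) = $1,293.87 + 40.91% × $5,180.00 = $3,413.01
Retirement Security Contribution: cap $627,180.00 − YTD $615,450.00 = $11,730.00 subject; 1% × $11,730.00 = $117.30
Total withheld: $3,413.01 + $117.30 = $3,530.31
Net pay: $11,780.00 − $3,530.31 = $8,249.69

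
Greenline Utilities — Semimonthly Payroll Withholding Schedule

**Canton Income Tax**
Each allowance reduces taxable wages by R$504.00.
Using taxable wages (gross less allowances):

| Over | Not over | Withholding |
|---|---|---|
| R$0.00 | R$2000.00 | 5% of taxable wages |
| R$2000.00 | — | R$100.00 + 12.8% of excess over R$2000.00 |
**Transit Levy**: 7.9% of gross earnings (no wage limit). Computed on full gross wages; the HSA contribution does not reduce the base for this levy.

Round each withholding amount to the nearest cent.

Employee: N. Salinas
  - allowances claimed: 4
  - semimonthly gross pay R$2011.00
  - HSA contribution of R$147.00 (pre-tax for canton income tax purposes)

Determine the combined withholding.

Canton Income Tax: taxable = R$2011.00 − R$147.00 − 4×R$504.00 = R$-152.00
  Taxable ≤ 0 → R$0.00
Transit Levy: 7.9% × R$2011.00 = R$158.87
Total: R$0.00 + R$158.87 = R$158.87

R$158.87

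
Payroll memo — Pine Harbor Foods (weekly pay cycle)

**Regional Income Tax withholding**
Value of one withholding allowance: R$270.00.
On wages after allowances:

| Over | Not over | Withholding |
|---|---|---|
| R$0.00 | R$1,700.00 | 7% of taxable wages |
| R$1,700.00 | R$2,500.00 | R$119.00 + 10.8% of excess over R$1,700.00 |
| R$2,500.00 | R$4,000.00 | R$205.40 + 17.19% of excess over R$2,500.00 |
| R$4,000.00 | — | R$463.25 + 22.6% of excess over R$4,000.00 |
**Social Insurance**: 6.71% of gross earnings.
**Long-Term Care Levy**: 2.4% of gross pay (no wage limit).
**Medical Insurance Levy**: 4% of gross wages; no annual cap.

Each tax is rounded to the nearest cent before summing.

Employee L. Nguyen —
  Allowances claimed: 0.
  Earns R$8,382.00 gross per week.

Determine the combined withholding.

R$2,552.46

Regional Income Tax: taxable = R$8,382.00
  R$463.25 + 22.6% × (R$8,382.00 − R$4,000.00) = R$463.25 + 22.6% × R$4,382.00 = R$1,453.58
Social Insurance: 6.71% × R$8,382.00 = R$562.43
Long-Term Care Levy: 2.4% × R$8,382.00 = R$201.17
Medical Insurance Levy: 4% × R$8,382.00 = R$335.28
Total: R$1,453.58 + R$562.43 + R$201.17 + R$335.28 = R$2,552.46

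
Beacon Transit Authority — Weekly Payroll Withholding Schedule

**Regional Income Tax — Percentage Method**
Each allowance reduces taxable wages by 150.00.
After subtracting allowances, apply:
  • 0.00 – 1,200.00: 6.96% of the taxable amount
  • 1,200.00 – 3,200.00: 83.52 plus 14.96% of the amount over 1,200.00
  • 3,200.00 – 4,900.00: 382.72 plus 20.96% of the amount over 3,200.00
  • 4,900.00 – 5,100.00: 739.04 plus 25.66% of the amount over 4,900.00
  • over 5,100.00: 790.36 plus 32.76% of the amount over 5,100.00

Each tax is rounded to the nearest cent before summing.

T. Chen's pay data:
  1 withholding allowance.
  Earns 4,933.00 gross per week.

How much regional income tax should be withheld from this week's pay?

Regional Income Tax: taxable = 4,933.00 − 1×150.00 = 4,783.00
  382.72 + 20.96% × (4,783.00 − 3,200.00) = 382.72 + 20.96% × 1,583.00 = 714.52

714.52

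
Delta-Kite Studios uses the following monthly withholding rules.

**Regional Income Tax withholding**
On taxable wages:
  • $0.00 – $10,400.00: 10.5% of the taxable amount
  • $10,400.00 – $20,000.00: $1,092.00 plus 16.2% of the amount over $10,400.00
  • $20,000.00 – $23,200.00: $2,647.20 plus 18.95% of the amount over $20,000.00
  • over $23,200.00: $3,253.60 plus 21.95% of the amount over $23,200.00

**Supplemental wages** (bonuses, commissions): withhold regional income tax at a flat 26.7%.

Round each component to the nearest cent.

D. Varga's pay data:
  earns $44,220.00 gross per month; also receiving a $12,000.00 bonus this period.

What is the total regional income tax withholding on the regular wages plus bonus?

$11,071.49

Regional Income Tax: taxable = $44,220.00
  $3,253.60 + 21.95% × ($44,220.00 − $23,200.00) = $3,253.60 + 21.95% × $21,020.00 = $7,867.49
Supplemental (26.7% flat on bonus): 26.7% × $12,000.00 = $3,204.00
Total regional income tax: $7,867.49 + $3,204.00 = $11,071.49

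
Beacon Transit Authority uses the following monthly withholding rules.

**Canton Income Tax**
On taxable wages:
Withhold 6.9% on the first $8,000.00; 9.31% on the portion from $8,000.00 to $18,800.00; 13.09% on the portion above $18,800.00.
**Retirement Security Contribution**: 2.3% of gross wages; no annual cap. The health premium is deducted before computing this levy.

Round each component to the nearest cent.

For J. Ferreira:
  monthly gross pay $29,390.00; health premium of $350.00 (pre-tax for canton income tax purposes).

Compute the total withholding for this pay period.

$3,565.82

Canton Income Tax: taxable = $29,390.00 − $350.00 = $29,040.00
  $1,557.48 + 13.09% × ($29,040.00 − $18,800.00) = $1,557.48 + 13.09% × $10,240.00 = $2,897.90
Retirement Security Contribution: 2.3% × $29,040.00 = $667.92
Total: $2,897.90 + $667.92 = $3,565.82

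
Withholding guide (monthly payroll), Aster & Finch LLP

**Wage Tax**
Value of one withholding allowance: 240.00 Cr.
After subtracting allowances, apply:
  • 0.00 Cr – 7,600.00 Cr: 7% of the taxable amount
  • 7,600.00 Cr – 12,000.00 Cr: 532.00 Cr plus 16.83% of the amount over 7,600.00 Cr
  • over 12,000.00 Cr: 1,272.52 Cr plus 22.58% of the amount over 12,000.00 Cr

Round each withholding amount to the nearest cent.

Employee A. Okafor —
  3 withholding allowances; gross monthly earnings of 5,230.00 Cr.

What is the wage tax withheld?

315.70 Cr

Wage Tax: taxable = 5,230.00 Cr − 3×240.00 Cr = 4,510.00 Cr
  7% × 4,510.00 Cr = 315.70 Cr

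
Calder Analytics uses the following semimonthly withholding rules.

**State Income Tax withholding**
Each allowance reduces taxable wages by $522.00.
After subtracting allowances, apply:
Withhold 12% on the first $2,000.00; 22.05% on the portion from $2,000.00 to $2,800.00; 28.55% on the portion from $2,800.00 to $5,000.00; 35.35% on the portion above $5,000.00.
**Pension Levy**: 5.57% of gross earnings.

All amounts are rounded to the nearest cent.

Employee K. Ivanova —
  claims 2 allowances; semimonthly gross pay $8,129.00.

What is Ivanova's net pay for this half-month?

$5,894.66

State Income Tax: taxable = $8,129.00 − 2×$522.00 = $7,085.00
  $1,044.50 + 35.35% × ($7,085.00 − $5,000.00) = $1,044.50 + 35.35% × $2,085.00 = $1,781.55
Pension Levy: 5.57% × $8,129.00 = $452.79
Total withheld: $1,781.55 + $452.79 = $2,234.34
Net pay: $8,129.00 − $2,234.34 = $5,894.66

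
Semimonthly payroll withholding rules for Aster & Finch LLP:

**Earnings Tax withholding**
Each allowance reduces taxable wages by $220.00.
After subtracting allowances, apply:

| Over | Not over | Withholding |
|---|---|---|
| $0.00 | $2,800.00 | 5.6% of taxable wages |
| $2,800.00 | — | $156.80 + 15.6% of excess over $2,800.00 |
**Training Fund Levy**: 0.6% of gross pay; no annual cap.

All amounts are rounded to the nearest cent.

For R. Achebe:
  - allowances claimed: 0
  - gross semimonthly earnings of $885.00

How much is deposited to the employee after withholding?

$830.13

Earnings Tax: taxable = $885.00
  5.6% × $885.00 = $49.56
Training Fund Levy: 0.6% × $885.00 = $5.31
Total withheld: $49.56 + $5.31 = $54.87
Net pay: $885.00 − $54.87 = $830.13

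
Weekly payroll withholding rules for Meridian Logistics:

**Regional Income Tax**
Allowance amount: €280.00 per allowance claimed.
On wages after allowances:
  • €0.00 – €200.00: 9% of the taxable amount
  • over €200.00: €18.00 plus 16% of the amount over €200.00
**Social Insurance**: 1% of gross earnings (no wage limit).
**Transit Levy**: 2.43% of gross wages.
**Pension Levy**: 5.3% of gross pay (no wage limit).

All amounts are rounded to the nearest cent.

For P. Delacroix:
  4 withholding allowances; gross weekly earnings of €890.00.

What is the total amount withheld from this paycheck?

Regional Income Tax: taxable = €890.00 − 4×€280.00 = €-230.00
  Taxable ≤ 0 → €0.00
Social Insurance: 1% × €890.00 = €8.90
Transit Levy: 2.43% × €890.00 = €21.63
Pension Levy: 5.3% × €890.00 = €47.17
Total: €0.00 + €8.90 + €21.63 + €47.17 = €77.70

€77.70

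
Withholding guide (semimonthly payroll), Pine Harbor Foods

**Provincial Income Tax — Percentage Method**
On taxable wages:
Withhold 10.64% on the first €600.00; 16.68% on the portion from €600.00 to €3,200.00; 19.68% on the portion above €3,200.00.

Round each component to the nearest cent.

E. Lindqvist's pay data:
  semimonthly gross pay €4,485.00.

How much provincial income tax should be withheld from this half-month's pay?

€750.41

Provincial Income Tax: taxable = €4,485.00
  €497.52 + 19.68% × (€4,485.00 − €3,200.00) = €497.52 + 19.68% × €1,285.00 = €750.41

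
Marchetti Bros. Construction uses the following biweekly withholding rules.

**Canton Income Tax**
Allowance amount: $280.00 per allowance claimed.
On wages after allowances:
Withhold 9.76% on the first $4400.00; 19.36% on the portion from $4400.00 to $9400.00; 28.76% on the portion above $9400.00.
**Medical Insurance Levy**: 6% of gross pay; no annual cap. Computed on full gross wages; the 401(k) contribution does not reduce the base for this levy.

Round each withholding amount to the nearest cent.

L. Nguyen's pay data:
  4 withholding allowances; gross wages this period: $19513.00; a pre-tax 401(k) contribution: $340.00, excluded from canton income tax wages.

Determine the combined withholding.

Canton Income Tax: taxable = $19513.00 − $340.00 − 4×$280.00 = $18053.00
  $1397.44 + 28.76% × ($18053.00 − $9400.00) = $1397.44 + 28.76% × $8653.00 = $3886.04
Medical Insurance Levy: 6% × $19513.00 = $1170.78
Total: $3886.04 + $1170.78 = $5056.82

$5056.82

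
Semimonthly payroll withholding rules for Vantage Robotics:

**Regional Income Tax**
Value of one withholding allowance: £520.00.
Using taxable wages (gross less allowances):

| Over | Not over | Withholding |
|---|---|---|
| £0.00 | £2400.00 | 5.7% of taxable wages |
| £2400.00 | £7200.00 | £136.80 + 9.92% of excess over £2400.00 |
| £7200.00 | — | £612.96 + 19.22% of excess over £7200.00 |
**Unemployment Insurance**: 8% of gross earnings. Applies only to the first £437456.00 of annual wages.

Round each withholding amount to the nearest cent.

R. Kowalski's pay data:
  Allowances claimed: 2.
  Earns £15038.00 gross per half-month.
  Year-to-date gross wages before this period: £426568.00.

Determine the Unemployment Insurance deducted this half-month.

Unemployment Insurance: cap £437456.00 − YTD £426568.00 = £10888.00 subject; 8% × £10888.00 = £871.04

£871.04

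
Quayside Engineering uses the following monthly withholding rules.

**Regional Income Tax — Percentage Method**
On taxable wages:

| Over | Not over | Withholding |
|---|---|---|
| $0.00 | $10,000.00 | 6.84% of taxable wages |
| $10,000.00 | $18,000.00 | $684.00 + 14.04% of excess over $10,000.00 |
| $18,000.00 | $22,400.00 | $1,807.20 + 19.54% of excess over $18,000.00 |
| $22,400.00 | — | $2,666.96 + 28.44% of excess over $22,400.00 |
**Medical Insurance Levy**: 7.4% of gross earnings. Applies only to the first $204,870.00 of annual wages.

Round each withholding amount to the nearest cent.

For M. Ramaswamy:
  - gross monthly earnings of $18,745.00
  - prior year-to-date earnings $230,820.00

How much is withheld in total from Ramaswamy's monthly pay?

$1,952.77

Regional Income Tax: taxable = $18,745.00
  $1,807.20 + 19.54% × ($18,745.00 − $18,000.00) = $1,807.20 + 19.54% × $745.00 = $1,952.77
Medical Insurance Levy: YTD $230,820.00 ≥ cap $204,870.00 → $0.00
Total: $1,952.77 + $0.00 = $1,952.77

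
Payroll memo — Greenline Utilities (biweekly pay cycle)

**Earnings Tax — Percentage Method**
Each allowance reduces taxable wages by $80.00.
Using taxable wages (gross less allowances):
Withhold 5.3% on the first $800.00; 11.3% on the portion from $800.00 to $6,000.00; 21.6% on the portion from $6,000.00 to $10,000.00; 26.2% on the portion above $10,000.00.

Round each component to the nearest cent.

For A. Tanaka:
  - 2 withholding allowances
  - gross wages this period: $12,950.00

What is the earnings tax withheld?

$2,224.98

Earnings Tax: taxable = $12,950.00 − 2×$80.00 = $12,790.00
  $1,494.00 + 26.2% × ($12,790.00 − $10,000.00) = $1,494.00 + 26.2% × $2,790.00 = $2,224.98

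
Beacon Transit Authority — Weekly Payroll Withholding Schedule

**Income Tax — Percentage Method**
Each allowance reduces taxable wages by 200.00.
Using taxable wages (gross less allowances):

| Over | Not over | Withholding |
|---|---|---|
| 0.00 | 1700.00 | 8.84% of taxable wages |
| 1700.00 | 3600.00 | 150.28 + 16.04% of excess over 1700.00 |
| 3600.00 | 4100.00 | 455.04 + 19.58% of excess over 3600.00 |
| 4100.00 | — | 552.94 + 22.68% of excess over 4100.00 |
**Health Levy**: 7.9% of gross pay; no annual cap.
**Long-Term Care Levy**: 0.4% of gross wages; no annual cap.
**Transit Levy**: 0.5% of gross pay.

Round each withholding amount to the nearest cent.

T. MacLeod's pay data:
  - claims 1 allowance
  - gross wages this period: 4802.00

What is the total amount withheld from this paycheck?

Income Tax: taxable = 4802.00 − 1×200.00 = 4602.00
  552.94 + 22.68% × (4602.00 − 4100.00) = 552.94 + 22.68% × 502.00 = 666.79
Health Levy: 7.9% × 4802.00 = 379.36
Long-Term Care Levy: 0.4% × 4802.00 = 19.21
Transit Levy: 0.5% × 4802.00 = 24.01
Total: 666.79 + 379.36 + 19.21 + 24.01 = 1089.37

1089.37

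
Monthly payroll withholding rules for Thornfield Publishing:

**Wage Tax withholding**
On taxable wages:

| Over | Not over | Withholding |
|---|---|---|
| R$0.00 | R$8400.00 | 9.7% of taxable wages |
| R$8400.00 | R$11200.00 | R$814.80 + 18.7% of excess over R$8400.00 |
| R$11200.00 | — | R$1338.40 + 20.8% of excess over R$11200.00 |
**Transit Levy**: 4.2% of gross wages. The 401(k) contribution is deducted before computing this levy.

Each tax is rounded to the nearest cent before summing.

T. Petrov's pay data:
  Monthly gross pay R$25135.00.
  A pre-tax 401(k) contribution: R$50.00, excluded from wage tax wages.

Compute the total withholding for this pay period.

Wage Tax: taxable = R$25135.00 − R$50.00 = R$25085.00
  R$1338.40 + 20.8% × (R$25085.00 − R$11200.00) = R$1338.40 + 20.8% × R$13885.00 = R$4226.48
Transit Levy: 4.2% × R$25085.00 = R$1053.57
Total: R$4226.48 + R$1053.57 = R$5280.05

R$5280.05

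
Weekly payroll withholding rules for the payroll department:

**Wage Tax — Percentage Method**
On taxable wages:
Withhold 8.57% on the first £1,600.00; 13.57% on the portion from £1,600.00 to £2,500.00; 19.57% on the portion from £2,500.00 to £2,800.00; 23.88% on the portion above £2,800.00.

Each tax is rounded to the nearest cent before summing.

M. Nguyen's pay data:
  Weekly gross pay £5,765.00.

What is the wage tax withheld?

£1,026.00

Wage Tax: taxable = £5,765.00
  £317.96 + 23.88% × (£5,765.00 − £2,800.00) = £317.96 + 23.88% × £2,965.00 = £1,026.00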